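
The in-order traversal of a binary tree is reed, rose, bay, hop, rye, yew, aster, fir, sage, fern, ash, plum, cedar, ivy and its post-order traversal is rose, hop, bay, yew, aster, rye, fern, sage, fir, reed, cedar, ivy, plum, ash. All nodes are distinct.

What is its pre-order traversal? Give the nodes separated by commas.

The last element of post-order is the root; it splits in-order into left and right subtrees.
Root ash: left subtree has 10 nodes {reed, rose, bay, hop, rye, yew, aster, fir, sage, fern}, right has 3 {plum, cedar, ivy}.
  Root reed: left subtree has 0 nodes { }, right has 9 {rose, bay, hop, rye, yew, aster, fir, sage, fern}.
    Root fir: left subtree has 6 nodes {rose, bay, hop, rye, yew, aster}, right has 2 {sage, fern}.
      Root rye: left subtree has 3 nodes {rose, bay, hop}, right has 2 {yew, aster}.
        Root bay: left subtree has 1 node {rose}, right has 1 {hop}.
        Root aster: left subtree has 1 node {yew}, right has 0 { }.
      Root sage: left subtree has 0 nodes { }, right has 1 {fern}.
  Root plum: left subtree has 0 nodes { }, right has 2 {cedar, ivy}.
    Root ivy: left subtree has 1 node {cedar}, right has 0 { }.

ash, reed, fir, rye, bay, rose, hop, aster, yew, sage, fern, plum, ivy, cedar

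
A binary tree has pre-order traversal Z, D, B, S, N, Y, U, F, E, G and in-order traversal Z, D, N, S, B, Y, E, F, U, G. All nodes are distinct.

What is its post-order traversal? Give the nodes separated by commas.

The first element of pre-order is the root; it splits in-order into left and right subtrees.
Root Z: left subtree has 0 nodes { }, right has 9 {D, N, S, B, Y, E, F, U, G}.
  Root D: left subtree has 0 nodes { }, right has 8 {N, S, B, Y, E, F, U, G}.
    Root B: left subtree has 2 nodes {N, S}, right has 5 {Y, E, F, U, G}.
      Root S: left subtree has 1 node {N}, right has 0 { }.
      Root Y: left subtree has 0 nodes { }, right has 4 {E, F, U, G}.
        Root U: left subtree has 2 nodes {E, F}, right has 1 {G}.
          Root F: left subtree has 1 node {E}, right has 0 { }.

N, S, E, F, G, U, Y, B, D, Z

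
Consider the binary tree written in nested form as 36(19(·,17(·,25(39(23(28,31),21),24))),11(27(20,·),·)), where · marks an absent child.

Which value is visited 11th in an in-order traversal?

20

In-order visits the left subtree, then the node, then the right subtree.
At 36: go left to 19.
  At 19: no left child.
  Visit 19.
  At 19: go right to 17.
    At 17: no left child.
    Visit 17.
    At 17: go right to 25.
      At 25: go left to 39.
        At 39: go left to 23.
          At 23: go left to 28.
            28 is a leaf — visit 28.
          Visit 23.
          At 23: go right to 31.
            31 is a leaf — visit 31.
        Visit 39.
        At 39: go right to 21.
          21 is a leaf — visit 21.
      Visit 25.
      At 25: go right to 24.
        24 is a leaf — visit 24.
Visit 36.
At 36: go right to 11.
  At 11: go left to 27.
    At 27: go left to 20.
      20 is a leaf — visit 20.
    Visit 27.
    At 27: no right child.
  Visit 11.
  At 11: no right child.
Full in-order sequence: 19, 17, 28, 23, 31, 39, 21, 25, 24, 36, 20, 27, 11.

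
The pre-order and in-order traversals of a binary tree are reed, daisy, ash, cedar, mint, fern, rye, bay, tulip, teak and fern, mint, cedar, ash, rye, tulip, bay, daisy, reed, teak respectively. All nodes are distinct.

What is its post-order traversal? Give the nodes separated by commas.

The first element of pre-order is the root; it splits in-order into left and right subtrees.
Root reed: left subtree has 8 nodes {fern, mint, cedar, ash, rye, tulip, bay, daisy}, right has 1 {teak}.
  Root daisy: left subtree has 7 nodes {fern, mint, cedar, ash, rye, tulip, bay}, right has 0 { }.
    Root ash: left subtree has 3 nodes {fern, mint, cedar}, right has 3 {rye, tulip, bay}.
      Root cedar: left subtree has 2 nodes {fern, mint}, right has 0 { }.
        Root mint: left subtree has 1 node {fern}, right has 0 { }.
      Root rye: left subtree has 0 nodes { }, right has 2 {tulip, bay}.
        Root bay: left subtree has 1 node {tulip}, right has 0 { }.

fern, mint, cedar, tulip, bay, rye, ash, daisy, teak, reed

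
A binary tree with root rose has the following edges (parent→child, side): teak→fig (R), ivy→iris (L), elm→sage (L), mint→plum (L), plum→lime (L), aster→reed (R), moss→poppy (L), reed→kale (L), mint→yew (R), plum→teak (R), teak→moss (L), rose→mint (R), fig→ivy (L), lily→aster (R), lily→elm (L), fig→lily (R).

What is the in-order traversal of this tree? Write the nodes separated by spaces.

rose lime plum poppy moss teak iris ivy fig sage elm lily aster kale reed mint yew

In-order visits the left subtree, then the node, then the right subtree.
At rose: no left child.
Visit rose.
At rose: go right to mint.
  At mint: go left to plum.
    At plum: go left to lime.
      lime is a leaf — visit lime.
    Visit plum.
    At plum: go right to teak.
      At teak: go left to moss.
        At moss: go left to poppy.
          poppy is a leaf — visit poppy.
        Visit moss.
        At moss: no right child.
      Visit teak.
      At teak: go right to fig.
        At fig: go left to ivy.
          At ivy: go left to iris.
            iris is a leaf — visit iris.
          Visit ivy.
          At ivy: no right child.
        Visit fig.
        At fig: go right to lily.
          At lily: go left to elm.
            At elm: go left to sage.
              sage is a leaf — visit sage.
            Visit elm.
            At elm: no right child.
          Visit lily.
          At lily: go right to aster.
            At aster: no left child.
            Visit aster.
            At aster: go right to reed.
              At reed: go left to kale.
                kale is a leaf — visit kale.
              Visit reed.
              At reed: no right child.
  Visit mint.
  At mint: go right to yew.
    yew is a leaf — visit yew.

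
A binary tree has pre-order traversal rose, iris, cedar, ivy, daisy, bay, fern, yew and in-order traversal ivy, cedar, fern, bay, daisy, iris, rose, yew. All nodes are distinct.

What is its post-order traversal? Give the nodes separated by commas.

The first element of pre-order is the root; it splits in-order into left and right subtrees.
Root rose: left subtree has 6 nodes {ivy, cedar, fern, bay, daisy, iris}, right has 1 {yew}.
  Root iris: left subtree has 5 nodes {ivy, cedar, fern, bay, daisy}, right has 0 { }.
    Root cedar: left subtree has 1 node {ivy}, right has 3 {fern, bay, daisy}.
      Root daisy: left subtree has 2 nodes {fern, bay}, right has 0 { }.
        Root bay: left subtree has 1 node {fern}, right has 0 { }.

ivy, fern, bay, daisy, cedar, iris, yew, rose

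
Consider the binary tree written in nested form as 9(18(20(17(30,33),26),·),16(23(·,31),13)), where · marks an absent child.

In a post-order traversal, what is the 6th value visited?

18

Post-order visits the left subtree, then the right subtree, then the node.
At 9: go left to 18.
  At 18: go left to 20.
    At 20: go left to 17.
      At 17: go left to 30.
        30 is a leaf — visit 30.
      At 17: go right to 33.
        33 is a leaf — visit 33.
      Visit 17.
    At 20: go right to 26.
      26 is a leaf — visit 26.
    Visit 20.
  At 18: no right child.
  Visit 18.
At 9: go right to 16.
  At 16: go left to 23.
    At 23: no left child.
    At 23: go right to 31.
      31 is a leaf — visit 31.
    Visit 23.
  At 16: go right to 13.
    13 is a leaf — visit 13.
  Visit 16.
Visit 9.
Full post-order sequence: 30, 33, 17, 26, 20, 18, 31, 23, 13, 16, 9.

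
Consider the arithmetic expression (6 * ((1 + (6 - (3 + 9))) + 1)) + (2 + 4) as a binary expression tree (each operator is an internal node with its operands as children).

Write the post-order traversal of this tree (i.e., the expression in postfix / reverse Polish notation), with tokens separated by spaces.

Post-order on an expression tree gives postfix notation: for each operator, emit left operand, right operand, then the operator.

6 1 6 3 9 + - + 1 + * 2 4 + +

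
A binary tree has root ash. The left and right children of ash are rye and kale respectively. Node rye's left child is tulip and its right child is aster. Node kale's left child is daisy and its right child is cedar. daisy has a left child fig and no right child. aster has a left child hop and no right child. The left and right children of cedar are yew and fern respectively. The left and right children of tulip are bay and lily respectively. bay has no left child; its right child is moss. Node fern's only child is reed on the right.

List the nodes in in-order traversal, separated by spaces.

In-order visits the left subtree, then the node, then the right subtree.
At ash: go left to rye.
  At rye: go left to tulip.
    At tulip: go left to bay.
      At bay: no left child.
      Visit bay.
      At bay: go right to moss.
        moss is a leaf — visit moss.
    Visit tulip.
    At tulip: go right to lily.
      lily is a leaf — visit lily.
  Visit rye.
  At rye: go right to aster.
    At aster: go left to hop.
      hop is a leaf — visit hop.
    Visit aster.
    At aster: no right child.
Visit ash.
At ash: go right to kale.
  At kale: go left to daisy.
    At daisy: go left to fig.
      fig is a leaf — visit fig.
    Visit daisy.
    At daisy: no right child.
  Visit kale.
  At kale: go right to cedar.
    At cedar: go left to yew.
      yew is a leaf — visit yew.
    Visit cedar.
    At cedar: go right to fern.
      At fern: no left child.
      Visit fern.
      At fern: go right to reed.
        reed is a leaf — visit reed.

bay moss tulip lily rye hop aster ash fig daisy kale yew cedar fern reed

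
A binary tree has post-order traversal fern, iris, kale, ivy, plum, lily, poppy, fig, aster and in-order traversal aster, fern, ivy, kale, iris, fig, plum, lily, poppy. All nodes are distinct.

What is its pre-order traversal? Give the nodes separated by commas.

aster, fig, ivy, fern, kale, iris, poppy, lily, plum

The last element of post-order is the root; it splits in-order into left and right subtrees.
Root aster: left subtree has 0 nodes { }, right has 8 {fern, ivy, kale, iris, fig, plum, lily, poppy}.
  Root fig: left subtree has 4 nodes {fern, ivy, kale, iris}, right has 3 {plum, lily, poppy}.
    Root ivy: left subtree has 1 node {fern}, right has 2 {kale, iris}.
      Root kale: left subtree has 0 nodes { }, right has 1 {iris}.
    Root poppy: left subtree has 2 nodes {plum, lily}, right has 0 { }.
      Root lily: left subtree has 1 node {plum}, right has 0 { }.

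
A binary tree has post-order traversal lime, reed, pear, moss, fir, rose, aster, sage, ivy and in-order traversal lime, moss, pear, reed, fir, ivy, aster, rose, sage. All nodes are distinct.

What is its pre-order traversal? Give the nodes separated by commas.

The last element of post-order is the root; it splits in-order into left and right subtrees.
Root ivy: left subtree has 5 nodes {lime, moss, pear, reed, fir}, right has 3 {aster, rose, sage}.
  Root fir: left subtree has 4 nodes {lime, moss, pear, reed}, right has 0 { }.
    Root moss: left subtree has 1 node {lime}, right has 2 {pear, reed}.
      Root pear: left subtree has 0 nodes { }, right has 1 {reed}.
  Root sage: left subtree has 2 nodes {aster, rose}, right has 0 { }.
    Root aster: left subtree has 0 nodes { }, right has 1 {rose}.

ivy, fir, moss, lime, pear, reed, sage, aster, rose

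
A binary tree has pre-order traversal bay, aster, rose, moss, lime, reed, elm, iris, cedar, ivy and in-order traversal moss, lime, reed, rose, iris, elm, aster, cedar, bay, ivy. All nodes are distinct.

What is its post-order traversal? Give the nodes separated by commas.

reed, lime, moss, iris, elm, rose, cedar, aster, ivy, bay

The first element of pre-order is the root; it splits in-order into left and right subtrees.
Root bay: left subtree has 8 nodes {moss, lime, reed, rose, iris, elm, aster, cedar}, right has 1 {ivy}.
  Root aster: left subtree has 6 nodes {moss, lime, reed, rose, iris, elm}, right has 1 {cedar}.
    Root rose: left subtree has 3 nodes {moss, lime, reed}, right has 2 {iris, elm}.
      Root moss: left subtree has 0 nodes { }, right has 2 {lime, reed}.
        Root lime: left subtree has 0 nodes { }, right has 1 {reed}.
      Root elm: left subtree has 1 node {iris}, right has 0 { }.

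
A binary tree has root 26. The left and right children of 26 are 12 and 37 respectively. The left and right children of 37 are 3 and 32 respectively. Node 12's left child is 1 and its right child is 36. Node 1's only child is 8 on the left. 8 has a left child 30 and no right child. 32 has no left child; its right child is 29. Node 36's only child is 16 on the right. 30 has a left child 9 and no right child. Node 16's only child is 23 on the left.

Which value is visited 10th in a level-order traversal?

Level-order visits nodes level by level from the root, left to right within each level.
Level 0: 26
Level 1: 12, 37
Level 2: 1, 36, 3, 32
Level 3: 8, 16, 29
Level 4: 30, 23
Level 5: 9
Full level-order sequence: 26, 12, 37, 1, 36, 3, 32, 8, 16, 29, 30, 23, 9.

29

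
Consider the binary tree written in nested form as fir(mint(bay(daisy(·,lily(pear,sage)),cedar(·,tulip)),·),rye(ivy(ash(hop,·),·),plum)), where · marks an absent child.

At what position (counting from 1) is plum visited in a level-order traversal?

6

Level-order visits nodes level by level from the root, left to right within each level.
Level 0: fir
Level 1: mint, rye
Level 2: bay, ivy, plum
Level 3: daisy, cedar, ash
Level 4: lily, tulip, hop
Level 5: pear, sage
Full level-order sequence: fir, mint, rye, bay, ivy, plum, daisy, cedar, ash, lily, tulip, hop, pear, sage.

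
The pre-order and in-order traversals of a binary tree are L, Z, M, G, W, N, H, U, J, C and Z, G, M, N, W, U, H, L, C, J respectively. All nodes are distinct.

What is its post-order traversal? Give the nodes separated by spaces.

G N U H W M Z C J L

The first element of pre-order is the root; it splits in-order into left and right subtrees.
Root L: left subtree has 7 nodes {Z, G, M, N, W, U, H}, right has 2 {C, J}.
  Root Z: left subtree has 0 nodes { }, right has 6 {G, M, N, W, U, H}.
    Root M: left subtree has 1 node {G}, right has 4 {N, W, U, H}.
      Root W: left subtree has 1 node {N}, right has 2 {U, H}.
        Root H: left subtree has 1 node {U}, right has 0 { }.
  Root J: left subtree has 1 node {C}, right has 0 { }.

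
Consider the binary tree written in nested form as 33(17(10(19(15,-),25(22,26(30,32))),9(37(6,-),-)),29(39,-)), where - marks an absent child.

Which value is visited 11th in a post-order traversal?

9

Post-order visits the left subtree, then the right subtree, then the node.
At 33: go left to 17.
  At 17: go left to 10.
    At 10: go left to 19.
      At 19: go left to 15.
        15 is a leaf — visit 15.
      At 19: no right child.
      Visit 19.
    At 10: go right to 25.
      At 25: go left to 22.
        22 is a leaf — visit 22.
      At 25: go right to 26.
        At 26: go left to 30.
          30 is a leaf — visit 30.
        At 26: go right to 32.
          32 is a leaf — visit 32.
        Visit 26.
      Visit 25.
    Visit 10.
  At 17: go right to 9.
    At 9: go left to 37.
      At 37: go left to 6.
        6 is a leaf — visit 6.
      At 37: no right child.
      Visit 37.
    At 9: no right child.
    Visit 9.
  Visit 17.
At 33: go right to 29.
  At 29: go left to 39.
    39 is a leaf — visit 39.
  At 29: no right child.
  Visit 29.
Visit 33.
Full post-order sequence: 15, 19, 22, 30, 32, 26, 25, 10, 6, 37, 9, 17, 39, 29, 33.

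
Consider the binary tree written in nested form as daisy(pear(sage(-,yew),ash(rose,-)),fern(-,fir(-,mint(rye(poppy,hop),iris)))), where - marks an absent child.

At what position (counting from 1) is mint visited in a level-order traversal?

Level-order visits nodes level by level from the root, left to right within each level.
Level 0: daisy
Level 1: pear, fern
Level 2: sage, ash, fir
Level 3: yew, rose, mint
Level 4: rye, iris
Level 5: poppy, hop
Full level-order sequence: daisy, pear, fern, sage, ash, fir, yew, rose, mint, rye, iris, poppy, hop.

9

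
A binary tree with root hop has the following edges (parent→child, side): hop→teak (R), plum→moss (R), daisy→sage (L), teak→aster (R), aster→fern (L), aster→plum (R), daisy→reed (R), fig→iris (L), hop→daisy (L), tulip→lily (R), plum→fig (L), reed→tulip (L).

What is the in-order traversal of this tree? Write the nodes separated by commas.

In-order visits the left subtree, then the node, then the right subtree.
At hop: go left to daisy.
  At daisy: go left to sage.
    sage is a leaf — visit sage.
  Visit daisy.
  At daisy: go right to reed.
    At reed: go left to tulip.
      At tulip: no left child.
      Visit tulip.
      At tulip: go right to lily.
        lily is a leaf — visit lily.
    Visit reed.
    At reed: no right child.
Visit hop.
At hop: go right to teak.
  At teak: no left child.
  Visit teak.
  At teak: go right to aster.
    At aster: go left to fern.
      fern is a leaf — visit fern.
    Visit aster.
    At aster: go right to plum.
      At plum: go left to fig.
        At fig: go left to iris.
          iris is a leaf — visit iris.
        Visit fig.
        At fig: no right child.
      Visit plum.
      At plum: go right to moss.
        moss is a leaf — visit moss.

sage, daisy, tulip, lily, reed, hop, teak, fern, aster, iris, fig, plum, moss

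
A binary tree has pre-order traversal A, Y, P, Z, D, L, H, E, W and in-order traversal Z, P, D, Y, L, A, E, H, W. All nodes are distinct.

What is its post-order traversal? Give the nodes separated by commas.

The first element of pre-order is the root; it splits in-order into left and right subtrees.
Root A: left subtree has 5 nodes {Z, P, D, Y, L}, right has 3 {E, H, W}.
  Root Y: left subtree has 3 nodes {Z, P, D}, right has 1 {L}.
    Root P: left subtree has 1 node {Z}, right has 1 {D}.
  Root H: left subtree has 1 node {E}, right has 1 {W}.

Z, D, P, L, Y, E, W, H, A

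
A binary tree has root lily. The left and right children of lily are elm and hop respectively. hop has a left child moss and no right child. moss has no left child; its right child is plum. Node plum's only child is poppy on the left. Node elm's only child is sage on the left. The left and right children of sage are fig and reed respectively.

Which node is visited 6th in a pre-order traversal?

Pre-order visits the node, then its left subtree, then its right subtree.
Visit lily.
At lily: go left to elm.
  Visit elm.
  At elm: go left to sage.
    Visit sage.
    At sage: go left to fig.
      fig is a leaf — visit fig.
    At sage: go right to reed.
      reed is a leaf — visit reed.
  At elm: no right child.
At lily: go right to hop.
  Visit hop.
  At hop: go left to moss.
    Visit moss.
    At moss: no left child.
    At moss: go right to plum.
      Visit plum.
      At plum: go left to poppy.
        poppy is a leaf — visit poppy.
      At plum: no right child.
  At hop: no right child.
Full pre-order sequence: lily, elm, sage, fig, reed, hop, moss, plum, poppy.

hop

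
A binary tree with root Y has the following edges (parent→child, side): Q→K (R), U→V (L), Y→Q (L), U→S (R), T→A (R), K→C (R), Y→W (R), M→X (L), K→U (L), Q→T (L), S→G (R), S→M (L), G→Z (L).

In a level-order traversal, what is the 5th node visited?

K

Level-order visits nodes level by level from the root, left to right within each level.
Level 0: Y
Level 1: Q, W
Level 2: T, K
Level 3: A, U, C
Level 4: V, S
Level 5: M, G
Level 6: X, Z
Full level-order sequence: Y, Q, W, T, K, A, U, C, V, S, M, G, X, Z.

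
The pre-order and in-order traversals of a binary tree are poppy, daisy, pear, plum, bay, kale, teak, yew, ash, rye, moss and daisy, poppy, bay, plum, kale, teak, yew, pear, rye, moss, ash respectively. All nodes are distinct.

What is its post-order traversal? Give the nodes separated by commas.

daisy, bay, yew, teak, kale, plum, moss, rye, ash, pear, poppy

The first element of pre-order is the root; it splits in-order into left and right subtrees.
Root poppy: left subtree has 1 node {daisy}, right has 9 {bay, plum, kale, teak, yew, pear, rye, moss, ash}.
  Root pear: left subtree has 5 nodes {bay, plum, kale, teak, yew}, right has 3 {rye, moss, ash}.
    Root plum: left subtree has 1 node {bay}, right has 3 {kale, teak, yew}.
      Root kale: left subtree has 0 nodes { }, right has 2 {teak, yew}.
        Root teak: left subtree has 0 nodes { }, right has 1 {yew}.
    Root ash: left subtree has 2 nodes {rye, moss}, right has 0 { }.
      Root rye: left subtree has 0 nodes { }, right has 1 {moss}.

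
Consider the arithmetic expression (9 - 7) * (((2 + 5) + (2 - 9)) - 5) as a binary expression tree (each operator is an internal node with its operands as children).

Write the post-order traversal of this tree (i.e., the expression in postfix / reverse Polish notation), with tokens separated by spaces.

Post-order on an expression tree gives postfix notation: for each operator, emit left operand, right operand, then the operator.

9 7 - 2 5 + 2 9 - + 5 - *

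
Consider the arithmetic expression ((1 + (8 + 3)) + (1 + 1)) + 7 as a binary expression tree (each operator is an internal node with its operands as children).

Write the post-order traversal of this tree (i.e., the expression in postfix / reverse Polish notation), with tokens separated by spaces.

1 8 3 + + 1 1 + + 7 +

Post-order on an expression tree gives postfix notation: for each operator, emit left operand, right operand, then the operator.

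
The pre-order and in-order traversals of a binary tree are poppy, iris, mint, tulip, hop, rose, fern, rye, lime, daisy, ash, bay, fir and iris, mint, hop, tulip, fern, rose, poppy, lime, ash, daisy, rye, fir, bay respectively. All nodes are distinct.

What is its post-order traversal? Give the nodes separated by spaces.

The first element of pre-order is the root; it splits in-order into left and right subtrees.
Root poppy: left subtree has 6 nodes {iris, mint, hop, tulip, fern, rose}, right has 6 {lime, ash, daisy, rye, fir, bay}.
  Root iris: left subtree has 0 nodes { }, right has 5 {mint, hop, tulip, fern, rose}.
    Root mint: left subtree has 0 nodes { }, right has 4 {hop, tulip, fern, rose}.
      Root tulip: left subtree has 1 node {hop}, right has 2 {fern, rose}.
        Root rose: left subtree has 1 node {fern}, right has 0 { }.
  Root rye: left subtree has 3 nodes {lime, ash, daisy}, right has 2 {fir, bay}.
    Root lime: left subtree has 0 nodes { }, right has 2 {ash, daisy}.
      Root daisy: left subtree has 1 node {ash}, right has 0 { }.
    Root bay: left subtree has 1 node {fir}, right has 0 { }.

hop fern rose tulip mint iris ash daisy lime fir bay rye poppy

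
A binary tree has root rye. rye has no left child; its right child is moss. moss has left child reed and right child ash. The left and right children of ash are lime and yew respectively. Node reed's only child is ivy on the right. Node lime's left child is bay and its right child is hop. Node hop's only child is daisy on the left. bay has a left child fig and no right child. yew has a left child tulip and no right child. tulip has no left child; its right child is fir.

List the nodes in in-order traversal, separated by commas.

rye, reed, ivy, moss, fig, bay, lime, daisy, hop, ash, tulip, fir, yew

In-order visits the left subtree, then the node, then the right subtree.
At rye: no left child.
Visit rye.
At rye: go right to moss.
  At moss: go left to reed.
    At reed: no left child.
    Visit reed.
    At reed: go right to ivy.
      ivy is a leaf — visit ivy.
  Visit moss.
  At moss: go right to ash.
    At ash: go left to lime.
      At lime: go left to bay.
        At bay: go left to fig.
          fig is a leaf — visit fig.
        Visit bay.
        At bay: no right child.
      Visit lime.
      At lime: go right to hop.
        At hop: go left to daisy.
          daisy is a leaf — visit daisy.
        Visit hop.
        At hop: no right child.
    Visit ash.
    At ash: go right to yew.
      At yew: go left to tulip.
        At tulip: no left child.
        Visit tulip.
        At tulip: go right to fir.
          fir is a leaf — visit fir.
      Visit yew.
      At yew: no right child.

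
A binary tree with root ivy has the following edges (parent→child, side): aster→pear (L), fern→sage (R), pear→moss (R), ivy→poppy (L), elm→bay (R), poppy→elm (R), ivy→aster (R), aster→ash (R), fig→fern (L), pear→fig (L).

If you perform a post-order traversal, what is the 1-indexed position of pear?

Post-order visits the left subtree, then the right subtree, then the node.
At ivy: go left to poppy.
  At poppy: no left child.
  At poppy: go right to elm.
    At elm: no left child.
    At elm: go right to bay.
      bay is a leaf — visit bay.
    Visit elm.
  Visit poppy.
At ivy: go right to aster.
  At aster: go left to pear.
    At pear: go left to fig.
      At fig: go left to fern.
        At fern: no left child.
        At fern: go right to sage.
          sage is a leaf — visit sage.
        Visit fern.
      At fig: no right child.
      Visit fig.
    At pear: go right to moss.
      moss is a leaf — visit moss.
    Visit pear.
  At aster: go right to ash.
    ash is a leaf — visit ash.
  Visit aster.
Visit ivy.
Full post-order sequence: bay, elm, poppy, sage, fern, fig, moss, pear, ash, aster, ivy.

8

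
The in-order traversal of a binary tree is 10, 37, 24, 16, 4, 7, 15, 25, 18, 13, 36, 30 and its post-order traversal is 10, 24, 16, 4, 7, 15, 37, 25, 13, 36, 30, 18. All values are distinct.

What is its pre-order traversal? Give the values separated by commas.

18, 25, 37, 10, 15, 7, 4, 16, 24, 30, 36, 13

The last element of post-order is the root; it splits in-order into left and right subtrees.
Root 18: left subtree has 8 nodes {10, 37, 24, 16, 4, 7, 15, 25}, right has 3 {13, 36, 30}.
  Root 25: left subtree has 7 nodes {10, 37, 24, 16, 4, 7, 15}, right has 0 { }.
    Root 37: left subtree has 1 node {10}, right has 5 {24, 16, 4, 7, 15}.
      Root 15: left subtree has 4 nodes {24, 16, 4, 7}, right has 0 { }.
        Root 7: left subtree has 3 nodes {24, 16, 4}, right has 0 { }.
          Root 4: left subtree has 2 nodes {24, 16}, right has 0 { }.
            Root 16: left subtree has 1 node {24}, right has 0 { }.
  Root 30: left subtree has 2 nodes {13, 36}, right has 0 { }.
    Root 36: left subtree has 1 node {13}, right has 0 { }.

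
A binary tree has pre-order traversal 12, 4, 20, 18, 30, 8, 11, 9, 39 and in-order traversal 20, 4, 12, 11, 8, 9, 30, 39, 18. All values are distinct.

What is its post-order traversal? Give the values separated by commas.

The first element of pre-order is the root; it splits in-order into left and right subtrees.
Root 12: left subtree has 2 nodes {20, 4}, right has 6 {11, 8, 9, 30, 39, 18}.
  Root 4: left subtree has 1 node {20}, right has 0 { }.
  Root 18: left subtree has 5 nodes {11, 8, 9, 30, 39}, right has 0 { }.
    Root 30: left subtree has 3 nodes {11, 8, 9}, right has 1 {39}.
      Root 8: left subtree has 1 node {11}, right has 1 {9}.

20, 4, 11, 9, 8, 39, 30, 18, 12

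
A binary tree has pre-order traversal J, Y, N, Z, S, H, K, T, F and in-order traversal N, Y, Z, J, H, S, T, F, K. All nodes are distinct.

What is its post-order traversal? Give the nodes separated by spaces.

The first element of pre-order is the root; it splits in-order into left and right subtrees.
Root J: left subtree has 3 nodes {N, Y, Z}, right has 5 {H, S, T, F, K}.
  Root Y: left subtree has 1 node {N}, right has 1 {Z}.
  Root S: left subtree has 1 node {H}, right has 3 {T, F, K}.
    Root K: left subtree has 2 nodes {T, F}, right has 0 { }.
      Root T: left subtree has 0 nodes { }, right has 1 {F}.

N Z Y H F T K S J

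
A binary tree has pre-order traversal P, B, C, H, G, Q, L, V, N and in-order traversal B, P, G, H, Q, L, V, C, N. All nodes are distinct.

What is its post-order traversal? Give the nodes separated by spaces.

The first element of pre-order is the root; it splits in-order into left and right subtrees.
Root P: left subtree has 1 node {B}, right has 7 {G, H, Q, L, V, C, N}.
  Root C: left subtree has 5 nodes {G, H, Q, L, V}, right has 1 {N}.
    Root H: left subtree has 1 node {G}, right has 3 {Q, L, V}.
      Root Q: left subtree has 0 nodes { }, right has 2 {L, V}.
        Root L: left subtree has 0 nodes { }, right has 1 {V}.

B G V L Q H N C P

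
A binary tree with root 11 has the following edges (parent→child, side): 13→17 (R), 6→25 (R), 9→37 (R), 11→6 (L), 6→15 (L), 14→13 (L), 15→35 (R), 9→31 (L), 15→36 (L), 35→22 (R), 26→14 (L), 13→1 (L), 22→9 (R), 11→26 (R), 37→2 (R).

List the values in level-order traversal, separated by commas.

11, 6, 26, 15, 25, 14, 36, 35, 13, 22, 1, 17, 9, 31, 37, 2

Level-order visits nodes level by level from the root, left to right within each level.
Level 0: 11
Level 1: 6, 26
Level 2: 15, 25, 14
Level 3: 36, 35, 13
Level 4: 22, 1, 17
Level 5: 9
Level 6: 31, 37
Level 7: 2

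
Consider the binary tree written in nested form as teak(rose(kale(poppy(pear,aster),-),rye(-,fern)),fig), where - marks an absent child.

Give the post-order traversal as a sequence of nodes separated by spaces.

Post-order visits the left subtree, then the right subtree, then the node.
At teak: go left to rose.
  At rose: go left to kale.
    At kale: go left to poppy.
      At poppy: go left to pear.
        pear is a leaf — visit pear.
      At poppy: go right to aster.
        aster is a leaf — visit aster.
      Visit poppy.
    At kale: no right child.
    Visit kale.
  At rose: go right to rye.
    At rye: no left child.
    At rye: go right to fern.
      fern is a leaf — visit fern.
    Visit rye.
  Visit rose.
At teak: go right to fig.
  fig is a leaf — visit fig.
Visit teak.

pear aster poppy kale fern rye rose fig teak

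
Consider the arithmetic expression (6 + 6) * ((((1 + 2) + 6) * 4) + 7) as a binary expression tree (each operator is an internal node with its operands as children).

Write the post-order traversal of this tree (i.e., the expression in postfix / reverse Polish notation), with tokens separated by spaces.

Post-order on an expression tree gives postfix notation: for each operator, emit left operand, right operand, then the operator.

6 6 + 1 2 + 6 + 4 * 7 + *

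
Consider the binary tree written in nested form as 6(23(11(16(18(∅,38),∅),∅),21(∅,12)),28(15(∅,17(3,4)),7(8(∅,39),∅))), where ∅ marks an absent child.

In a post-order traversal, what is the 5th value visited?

12

Post-order visits the left subtree, then the right subtree, then the node.
At 6: go left to 23.
  At 23: go left to 11.
    At 11: go left to 16.
      At 16: go left to 18.
        At 18: no left child.
        At 18: go right to 38.
          38 is a leaf — visit 38.
        Visit 18.
      At 16: no right child.
      Visit 16.
    At 11: no right child.
    Visit 11.
  At 23: go right to 21.
    At 21: no left child.
    At 21: go right to 12.
      12 is a leaf — visit 12.
    Visit 21.
  Visit 23.
At 6: go right to 28.
  At 28: go left to 15.
    At 15: no left child.
    At 15: go right to 17.
      At 17: go left to 3.
        3 is a leaf — visit 3.
      At 17: go right to 4.
        4 is a leaf — visit 4.
      Visit 17.
    Visit 15.
  At 28: go right to 7.
    At 7: go left to 8.
      At 8: no left child.
      At 8: go right to 39.
        39 is a leaf — visit 39.
      Visit 8.
    At 7: no right child.
    Visit 7.
  Visit 28.
Visit 6.
Full post-order sequence: 38, 18, 16, 11, 12, 21, 23, 3, 4, 17, 15, 39, 8, 7, 28, 6.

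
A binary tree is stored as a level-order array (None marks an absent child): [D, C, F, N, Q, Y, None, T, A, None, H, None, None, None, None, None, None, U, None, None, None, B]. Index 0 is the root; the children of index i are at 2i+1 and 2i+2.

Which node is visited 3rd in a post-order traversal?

Post-order visits the left subtree, then the right subtree, then the node.
At D: go left to C.
  At C: go left to N.
    At N: go left to T.
      T is a leaf — visit T.
    At N: go right to A.
      At A: go left to U.
        U is a leaf — visit U.
      At A: no right child.
      Visit A.
    Visit N.
  At C: go right to Q.
    At Q: no left child.
    At Q: go right to H.
      At H: go left to B.
        B is a leaf — visit B.
      At H: no right child.
      Visit H.
    Visit Q.
  Visit C.
At D: go right to F.
  At F: go left to Y.
    Y is a leaf — visit Y.
  At F: no right child.
  Visit F.
Visit D.
Full post-order sequence: T, U, A, N, B, H, Q, C, Y, F, D.

A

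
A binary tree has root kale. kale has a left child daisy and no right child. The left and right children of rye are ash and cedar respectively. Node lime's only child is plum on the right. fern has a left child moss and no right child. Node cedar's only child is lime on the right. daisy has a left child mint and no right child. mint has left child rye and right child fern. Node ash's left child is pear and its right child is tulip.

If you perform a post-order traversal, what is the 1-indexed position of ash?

Post-order visits the left subtree, then the right subtree, then the node.
At kale: go left to daisy.
  At daisy: go left to mint.
    At mint: go left to rye.
      At rye: go left to ash.
        At ash: go left to pear.
          pear is a leaf — visit pear.
        At ash: go right to tulip.
          tulip is a leaf — visit tulip.
        Visit ash.
      At rye: go right to cedar.
        At cedar: no left child.
        At cedar: go right to lime.
          At lime: no left child.
          At lime: go right to plum.
            plum is a leaf — visit plum.
          Visit lime.
        Visit cedar.
      Visit rye.
    At mint: go right to fern.
      At fern: go left to moss.
        moss is a leaf — visit moss.
      At fern: no right child.
      Visit fern.
    Visit mint.
  At daisy: no right child.
  Visit daisy.
At kale: no right child.
Visit kale.
Full post-order sequence: pear, tulip, ash, plum, lime, cedar, rye, moss, fern, mint, daisy, kale.

3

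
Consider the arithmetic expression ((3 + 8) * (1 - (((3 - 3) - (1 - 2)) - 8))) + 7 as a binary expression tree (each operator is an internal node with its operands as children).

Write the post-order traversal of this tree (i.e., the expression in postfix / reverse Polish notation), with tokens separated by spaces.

Post-order on an expression tree gives postfix notation: for each operator, emit left operand, right operand, then the operator.

3 8 + 1 3 3 - 1 2 - - 8 - - * 7 +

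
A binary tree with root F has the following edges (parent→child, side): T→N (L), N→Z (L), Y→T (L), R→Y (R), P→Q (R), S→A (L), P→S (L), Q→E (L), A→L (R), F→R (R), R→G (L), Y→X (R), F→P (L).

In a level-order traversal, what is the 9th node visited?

E

Level-order visits nodes level by level from the root, left to right within each level.
Level 0: F
Level 1: P, R
Level 2: S, Q, G, Y
Level 3: A, E, T, X
Level 4: L, N
Level 5: Z
Full level-order sequence: F, P, R, S, Q, G, Y, A, E, T, X, L, N, Z.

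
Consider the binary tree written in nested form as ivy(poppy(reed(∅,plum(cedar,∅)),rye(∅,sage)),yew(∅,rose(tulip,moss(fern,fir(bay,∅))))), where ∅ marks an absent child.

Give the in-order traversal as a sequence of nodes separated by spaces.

reed cedar plum poppy rye sage ivy yew tulip rose fern moss bay fir

In-order visits the left subtree, then the node, then the right subtree.
At ivy: go left to poppy.
  At poppy: go left to reed.
    At reed: no left child.
    Visit reed.
    At reed: go right to plum.
      At plum: go left to cedar.
        cedar is a leaf — visit cedar.
      Visit plum.
      At plum: no right child.
  Visit poppy.
  At poppy: go right to rye.
    At rye: no left child.
    Visit rye.
    At rye: go right to sage.
      sage is a leaf — visit sage.
Visit ivy.
At ivy: go right to yew.
  At yew: no left child.
  Visit yew.
  At yew: go right to rose.
    At rose: go left to tulip.
      tulip is a leaf — visit tulip.
    Visit rose.
    At rose: go right to moss.
      At moss: go left to fern.
        fern is a leaf — visit fern.
      Visit moss.
      At moss: go right to fir.
        At fir: go left to bay.
          bay is a leaf — visit bay.
        Visit fir.
        At fir: no right child.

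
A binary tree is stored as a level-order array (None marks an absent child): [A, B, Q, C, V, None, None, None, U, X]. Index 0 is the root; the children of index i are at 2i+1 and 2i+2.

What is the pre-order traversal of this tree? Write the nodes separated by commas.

Pre-order visits the node, then its left subtree, then its right subtree.
Visit A.
At A: go left to B.
  Visit B.
  At B: go left to C.
    Visit C.
    At C: no left child.
    At C: go right to U.
      U is a leaf — visit U.
  At B: go right to V.
    Visit V.
    At V: go left to X.
      X is a leaf — visit X.
    At V: no right child.
At A: go right to Q.
  Q is a leaf — visit Q.

A, B, C, U, V, X, Q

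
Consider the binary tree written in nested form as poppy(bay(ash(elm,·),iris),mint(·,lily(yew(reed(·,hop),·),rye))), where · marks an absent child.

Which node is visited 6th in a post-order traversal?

reed

Post-order visits the left subtree, then the right subtree, then the node.
At poppy: go left to bay.
  At bay: go left to ash.
    At ash: go left to elm.
      elm is a leaf — visit elm.
    At ash: no right child.
    Visit ash.
  At bay: go right to iris.
    iris is a leaf — visit iris.
  Visit bay.
At poppy: go right to mint.
  At mint: no left child.
  At mint: go right to lily.
    At lily: go left to yew.
      At yew: go left to reed.
        At reed: no left child.
        At reed: go right to hop.
          hop is a leaf — visit hop.
        Visit reed.
      At yew: no right child.
      Visit yew.
    At lily: go right to rye.
      rye is a leaf — visit rye.
    Visit lily.
  Visit mint.
Visit poppy.
Full post-order sequence: elm, ash, iris, bay, hop, reed, yew, rye, lily, mint, poppy.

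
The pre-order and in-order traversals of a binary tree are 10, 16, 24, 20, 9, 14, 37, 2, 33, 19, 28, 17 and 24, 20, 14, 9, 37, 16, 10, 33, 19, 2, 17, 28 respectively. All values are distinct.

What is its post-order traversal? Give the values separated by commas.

The first element of pre-order is the root; it splits in-order into left and right subtrees.
Root 10: left subtree has 6 nodes {24, 20, 14, 9, 37, 16}, right has 5 {33, 19, 2, 17, 28}.
  Root 16: left subtree has 5 nodes {24, 20, 14, 9, 37}, right has 0 { }.
    Root 24: left subtree has 0 nodes { }, right has 4 {20, 14, 9, 37}.
      Root 20: left subtree has 0 nodes { }, right has 3 {14, 9, 37}.
        Root 9: left subtree has 1 node {14}, right has 1 {37}.
  Root 2: left subtree has 2 nodes {33, 19}, right has 2 {17, 28}.
    Root 33: left subtree has 0 nodes { }, right has 1 {19}.
    Root 28: left subtree has 1 node {17}, right has 0 { }.

14, 37, 9, 20, 24, 16, 19, 33, 17, 28, 2, 10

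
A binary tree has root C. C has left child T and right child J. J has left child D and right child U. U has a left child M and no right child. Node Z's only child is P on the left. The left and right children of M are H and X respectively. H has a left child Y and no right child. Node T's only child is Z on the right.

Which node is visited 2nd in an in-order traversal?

In-order visits the left subtree, then the node, then the right subtree.
At C: go left to T.
  At T: no left child.
  Visit T.
  At T: go right to Z.
    At Z: go left to P.
      P is a leaf — visit P.
    Visit Z.
    At Z: no right child.
Visit C.
At C: go right to J.
  At J: go left to D.
    D is a leaf — visit D.
  Visit J.
  At J: go right to U.
    At U: go left to M.
      At M: go left to H.
        At H: go left to Y.
          Y is a leaf — visit Y.
        Visit H.
        At H: no right child.
      Visit M.
      At M: go right to X.
        X is a leaf — visit X.
    Visit U.
    At U: no right child.
Full in-order sequence: T, P, Z, C, D, J, Y, H, M, X, U.

P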